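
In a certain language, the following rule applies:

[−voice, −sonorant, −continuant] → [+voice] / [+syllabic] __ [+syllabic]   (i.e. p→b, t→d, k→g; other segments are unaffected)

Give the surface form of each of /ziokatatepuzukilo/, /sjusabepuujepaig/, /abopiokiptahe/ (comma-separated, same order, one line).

ziogadadebuzugilo, sjusabebuujebaig, abobiogiptahe

/ziokatatepuzukilo/: /k/ is a voiceless stop between vowels /o/ and /a/, so it voices to [g]. /t/ is a voiceless stop between vowels /a/ and /a/, so it voices to [d]. /t/ is a voiceless stop between vowels /a/ and /e/, so it voices to [d]. /p/ is a voiceless stop between vowels /e/ and /u/, so it voices to [b]. /k/ is a voiceless stop between vowels /u/ and /i/, so it voices to [g]. → [ziogadadebuzugilo].
/sjusabepuujepaig/: /p/ is a voiceless stop between vowels /e/ and /u/, so it voices to [b]. /p/ is a voiceless stop between vowels /e/ and /a/, so it voices to [b]. → [sjusabebuujebaig].
/abopiokiptahe/: /p/ is a voiceless stop between vowels /o/ and /i/, so it voices to [b]. /k/ is a voiceless stop between vowels /o/ and /i/, so it voices to [g]. → [abobiogiptahe].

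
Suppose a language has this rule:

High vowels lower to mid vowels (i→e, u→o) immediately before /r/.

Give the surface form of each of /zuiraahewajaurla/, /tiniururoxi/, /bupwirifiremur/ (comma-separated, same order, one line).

/zuiraahewajaurla/: /i/ is a high vowel immediately before /r/, so it lowers to [e]. /u/ is a high vowel immediately before /r/, so it lowers to [o]. → [zueraahewajaorla].
/tiniururoxi/: /u/ is a high vowel immediately before /r/, so it lowers to [o]. /u/ is a high vowel immediately before /r/, so it lowers to [o]. → [tiniororoxi].
/bupwirifiremur/: /i/ is a high vowel immediately before /r/, so it lowers to [e]. /i/ is a high vowel immediately before /r/, so it lowers to [e]. /u/ is a high vowel immediately before /r/, so it lowers to [o]. → [bupweriferemor].

zueraahewajaorla, tiniororoxi, bupweriferemor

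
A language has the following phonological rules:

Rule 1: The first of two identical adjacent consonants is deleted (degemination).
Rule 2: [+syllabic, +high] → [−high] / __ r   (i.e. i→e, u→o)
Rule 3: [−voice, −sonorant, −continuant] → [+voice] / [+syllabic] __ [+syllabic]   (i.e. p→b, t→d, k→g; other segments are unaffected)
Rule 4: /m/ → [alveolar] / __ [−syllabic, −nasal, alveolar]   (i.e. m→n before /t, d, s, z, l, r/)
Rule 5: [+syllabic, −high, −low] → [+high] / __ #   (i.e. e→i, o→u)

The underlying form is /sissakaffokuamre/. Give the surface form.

Rule 1 (degemination): /ss/ is a geminate; the first /s/ deletes. /ff/ is a geminate; the first /f/ deletes. /sissakaffokuamre/ → sisakafokuamre.
Rule 2 (pre-rhotic lowering): no segment meets the environment; /sisakafokuamre/ is unchanged.
Rule 3 (intervocalic voicing): /k/ is a voiceless stop between vowels /a/ and /a/, so it voices to [g]. /k/ is a voiceless stop between vowels /o/ and /u/, so it voices to [g]. /sisakafokuamre/ → sisagafoguamre.
Rule 4 (nasal place assimilation): /m/ precedes the alveolar consonant /r/, so it assimilates in place to [n]. /sisagafoguamre/ → sisagafoguanre.
Rule 5 (final vowel raising): /e/ is a mid vowel in word-final position, so it raises to [i]. /sisagafoguanre/ → sisagafoguanri.

sisagafoguanri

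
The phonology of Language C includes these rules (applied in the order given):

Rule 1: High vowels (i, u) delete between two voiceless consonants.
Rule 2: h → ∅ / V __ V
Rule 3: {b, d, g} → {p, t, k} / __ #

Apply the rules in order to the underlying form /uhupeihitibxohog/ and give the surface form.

uhpeihtibxook

Rule 1 (high vowel syncope): /u/ is a high vowel flanked by voiceless consonants /h/ and /p/, so it deletes. /i/ is a high vowel flanked by voiceless consonants /h/ and /t/, so it deletes. /uhupeihitibxohog/ → uhpeihtibxohog.
Rule 2 (intervocalic h-deletion): /h/ occurs between vowels /o/ and /o/, so it deletes. /uhpeihtibxohog/ → uhpeihtibxoog.
Rule 3 (final devoicing): /g/ is a voiced stop in word-final position, so it devoices to [k]. /uhpeihtibxoog/ → uhpeihtibxook.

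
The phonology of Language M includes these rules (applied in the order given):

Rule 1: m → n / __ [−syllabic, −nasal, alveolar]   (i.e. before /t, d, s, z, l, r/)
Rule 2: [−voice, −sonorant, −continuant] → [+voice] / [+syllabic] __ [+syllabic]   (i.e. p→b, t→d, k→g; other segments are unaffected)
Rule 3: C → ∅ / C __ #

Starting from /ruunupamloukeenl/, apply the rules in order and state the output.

Rule 1 (nasal place assimilation): /m/ precedes the alveolar consonant /l/, so it assimilates in place to [n]. /ruunupamloukeenl/ → ruunupanloukeenl.
Rule 2 (intervocalic voicing): /p/ is a voiceless stop between vowels /u/ and /a/, so it voices to [b]. /k/ is a voiceless stop between vowels /u/ and /e/, so it voices to [g]. /ruunupanloukeenl/ → ruunubanlougeenl.
Rule 3 (final cluster simplification): /l/ is the second consonant of a word-final cluster /nl/, so it deletes. /ruunubanlougeenl/ → ruunubanlougeen.

ruunubanlougeen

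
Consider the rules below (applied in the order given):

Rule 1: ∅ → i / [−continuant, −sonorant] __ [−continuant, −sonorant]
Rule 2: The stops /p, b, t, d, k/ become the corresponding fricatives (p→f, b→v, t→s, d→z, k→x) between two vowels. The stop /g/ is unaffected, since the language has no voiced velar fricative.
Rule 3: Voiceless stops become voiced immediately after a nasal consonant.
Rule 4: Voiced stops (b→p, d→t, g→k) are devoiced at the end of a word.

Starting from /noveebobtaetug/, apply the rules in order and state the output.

Rule 1 (stop-cluster i-epenthesis): /b/ and /t/ form a stop–stop cluster, so [i] is inserted between them. /noveebobtaetug/ → noveebobitaetug.
Rule 2 (intervocalic spirantization): /b/ is a stop between vowels /e/ and /o/, so it spirantizes to the fricative [v]. /b/ is a stop between vowels /o/ and /i/, so it spirantizes to the fricative [v]. /t/ is a stop between vowels /i/ and /a/, so it spirantizes to the fricative [s]. /t/ is a stop between vowels /e/ and /u/, so it spirantizes to the fricative [s]. /noveebobitaetug/ → noveevovisaesug.
Rule 3 (post-nasal voicing): no segment meets the environment; /noveevovisaesug/ is unchanged.
Rule 4 (final devoicing): /g/ is a voiced stop in word-final position, so it devoices to [k]. /noveevovisaesug/ → noveevovisaesuk.

noveevovisaesuk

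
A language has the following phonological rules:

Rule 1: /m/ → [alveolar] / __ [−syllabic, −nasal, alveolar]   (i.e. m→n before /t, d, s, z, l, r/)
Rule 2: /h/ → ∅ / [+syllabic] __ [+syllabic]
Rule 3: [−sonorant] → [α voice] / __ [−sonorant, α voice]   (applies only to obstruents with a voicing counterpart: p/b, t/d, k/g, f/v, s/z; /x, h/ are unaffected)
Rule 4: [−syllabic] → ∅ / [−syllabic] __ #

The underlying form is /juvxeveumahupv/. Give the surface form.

Rule 1 (nasal place assimilation): no segment meets the environment; /juvxeveumahupv/ is unchanged.
Rule 2 (intervocalic h-deletion): /h/ occurs between vowels /a/ and /u/, so it deletes. /juvxeveumahupv/ → juvxeveumaupv.
Rule 3 (regressive voicing assimilation): /v/ precedes the voiceless obstruent /x/, so it devoices to [f] by assimilation. /p/ precedes the voiced obstruent /v/, so it voices to [b] by assimilation. /juvxeveumaupv/ → jufxeveumaubv.
Rule 4 (final cluster simplification): /v/ is the second consonant of a word-final cluster /bv/, so it deletes. /jufxeveumaubv/ → jufxeveumaub.

jufxeveumaub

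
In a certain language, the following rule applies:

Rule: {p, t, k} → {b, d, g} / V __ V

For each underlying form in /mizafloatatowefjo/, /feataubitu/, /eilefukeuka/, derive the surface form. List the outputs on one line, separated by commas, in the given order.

mizafloadadowefjo, feadaubidu, eilefugeuga

/mizafloatatowefjo/: /t/ is a voiceless stop between vowels /a/ and /a/, so it voices to [d]. /t/ is a voiceless stop between vowels /a/ and /o/, so it voices to [d]. → [mizafloadadowefjo].
/feataubitu/: /t/ is a voiceless stop between vowels /a/ and /a/, so it voices to [d]. /t/ is a voiceless stop between vowels /i/ and /u/, so it voices to [d]. → [feadaubidu].
/eilefukeuka/: /k/ is a voiceless stop between vowels /u/ and /e/, so it voices to [g]. /k/ is a voiceless stop between vowels /u/ and /a/, so it voices to [g]. → [eilefugeuga].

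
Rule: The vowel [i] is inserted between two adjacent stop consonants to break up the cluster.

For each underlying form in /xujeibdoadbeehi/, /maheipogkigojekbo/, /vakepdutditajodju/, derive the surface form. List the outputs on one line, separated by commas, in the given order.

/xujeibdoadbeehi/: /b/ and /d/ form a stop–stop cluster, so [i] is inserted between them. /d/ and /b/ form a stop–stop cluster, so [i] is inserted between them. → [xujeibidoadibeehi].
/maheipogkigojekbo/: /g/ and /k/ form a stop–stop cluster, so [i] is inserted between them. /k/ and /b/ form a stop–stop cluster, so [i] is inserted between them. → [maheipogikigojekibo].
/vakepdutditajodju/: /p/ and /d/ form a stop–stop cluster, so [i] is inserted between them. /t/ and /d/ form a stop–stop cluster, so [i] is inserted between them. → [vakepidutiditajodju].

xujeibidoadibeehi, maheipogikigojekibo, vakepidutiditajodju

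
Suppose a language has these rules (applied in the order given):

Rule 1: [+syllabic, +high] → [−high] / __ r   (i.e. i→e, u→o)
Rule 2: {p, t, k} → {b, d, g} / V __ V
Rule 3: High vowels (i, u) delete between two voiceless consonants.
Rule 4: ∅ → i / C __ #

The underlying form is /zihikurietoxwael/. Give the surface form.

zihigoriedoxwaeli

Rule 1 (pre-rhotic lowering): /u/ is a high vowel immediately before /r/, so it lowers to [o]. /zihikurietoxwael/ → zihikorietoxwael.
Rule 2 (intervocalic voicing): /k/ is a voiceless stop between vowels /i/ and /o/, so it voices to [g]. /t/ is a voiceless stop between vowels /e/ and /o/, so it voices to [d]. /zihikorietoxwael/ → zihigoriedoxwael.
Rule 3 (high vowel syncope): no segment meets the environment; /zihigoriedoxwael/ is unchanged.
Rule 4 (final i-epenthesis): the form ends in the consonant /l/, so [i] is inserted word-finally. /zihigoriedoxwael/ → zihigoriedoxwaeli.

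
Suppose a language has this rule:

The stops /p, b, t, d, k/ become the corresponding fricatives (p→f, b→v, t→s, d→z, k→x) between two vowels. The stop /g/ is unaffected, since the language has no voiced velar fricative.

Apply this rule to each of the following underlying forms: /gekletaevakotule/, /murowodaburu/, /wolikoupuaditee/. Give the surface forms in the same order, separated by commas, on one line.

/gekletaevakotule/: /t/ is a stop between vowels /e/ and /a/, so it spirantizes to the fricative [s]. /k/ is a stop between vowels /a/ and /o/, so it spirantizes to the fricative [x]. /t/ is a stop between vowels /o/ and /u/, so it spirantizes to the fricative [s]. → [geklesaevaxosule].
/murowodaburu/: /d/ is a stop between vowels /o/ and /a/, so it spirantizes to the fricative [z]. /b/ is a stop between vowels /a/ and /u/, so it spirantizes to the fricative [v]. → [murowozavuru].
/wolikoupuaditee/: /k/ is a stop between vowels /i/ and /o/, so it spirantizes to the fricative [x]. /p/ is a stop between vowels /u/ and /u/, so it spirantizes to the fricative [f]. /d/ is a stop between vowels /a/ and /i/, so it spirantizes to the fricative [z]. /t/ is a stop between vowels /i/ and /e/, so it spirantizes to the fricative [s]. → [wolixoufuazisee].

geklesaevaxosule, murowozavuru, wolixoufuazisee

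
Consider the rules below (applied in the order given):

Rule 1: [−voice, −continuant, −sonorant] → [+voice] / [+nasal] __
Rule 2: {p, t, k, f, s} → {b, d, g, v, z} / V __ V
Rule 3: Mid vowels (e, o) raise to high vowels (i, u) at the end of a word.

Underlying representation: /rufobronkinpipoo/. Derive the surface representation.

Rule 1 (post-nasal voicing): /k/ is a voiceless stop immediately after the nasal /n/, so it voices to [g]. /p/ is a voiceless stop immediately after the nasal /n/, so it voices to [b]. /rufobronkinpipoo/ → rufobronginbipoo.
Rule 2 (intervocalic voicing): /f/ is a voiceless obstruent between vowels /u/ and /o/, so it voices to [v]. /p/ is a voiceless obstruent between vowels /i/ and /o/, so it voices to [b]. /rufobronginbipoo/ → ruvobronginbiboo.
Rule 3 (final vowel raising): /o/ is a mid vowel in word-final position, so it raises to [u]. /ruvobronginbiboo/ → ruvobronginbibou.

ruvobronginbibou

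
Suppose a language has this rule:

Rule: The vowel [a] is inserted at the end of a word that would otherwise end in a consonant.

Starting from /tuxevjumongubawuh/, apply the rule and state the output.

the form ends in the consonant /h/, so [a] is inserted word-finally.
Surface form: [tuxevjumongubawuha].

tuxevjumongubawuha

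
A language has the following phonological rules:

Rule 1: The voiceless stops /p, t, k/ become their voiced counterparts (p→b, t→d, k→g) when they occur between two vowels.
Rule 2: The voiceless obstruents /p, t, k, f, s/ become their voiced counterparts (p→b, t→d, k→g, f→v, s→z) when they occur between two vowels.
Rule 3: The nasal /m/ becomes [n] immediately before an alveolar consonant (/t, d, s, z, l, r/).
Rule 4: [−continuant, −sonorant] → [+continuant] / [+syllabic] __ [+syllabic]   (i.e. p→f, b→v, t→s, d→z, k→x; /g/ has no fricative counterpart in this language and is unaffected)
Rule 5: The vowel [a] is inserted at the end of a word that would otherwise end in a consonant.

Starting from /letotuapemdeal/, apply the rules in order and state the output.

lezozuavendeala

Rule 1 (intervocalic voicing): /t/ is a voiceless stop between vowels /e/ and /o/, so it voices to [d]. /t/ is a voiceless stop between vowels /o/ and /u/, so it voices to [d]. /p/ is a voiceless stop between vowels /a/ and /e/, so it voices to [b]. /letotuapemdeal/ → ledoduabemdeal.
Rule 2 (intervocalic voicing): no segment meets the environment; /ledoduabemdeal/ is unchanged.
Rule 3 (nasal place assimilation): /m/ precedes the alveolar consonant /d/, so it assimilates in place to [n]. /ledoduabemdeal/ → ledoduabendeal.
Rule 4 (intervocalic spirantization): /d/ is a stop between vowels /e/ and /o/, so it spirantizes to the fricative [z]. /d/ is a stop between vowels /o/ and /u/, so it spirantizes to the fricative [z]. /b/ is a stop between vowels /a/ and /e/, so it spirantizes to the fricative [v]. /ledoduabendeal/ → lezozuavendeal.
Rule 5 (final a-epenthesis): the form ends in the consonant /l/, so [a] is inserted word-finally. /lezozuavendeal/ → lezozuavendeala.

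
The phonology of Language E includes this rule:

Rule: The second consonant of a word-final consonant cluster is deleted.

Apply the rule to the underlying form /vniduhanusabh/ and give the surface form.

vniduhanusab

/h/ is the second consonant of a word-final cluster /bh/, so it deletes.
The other instances of /v/, /n/, /d/, /h/, /s/, /b/ do not occur in the required environment and remain unchanged.
Surface form: [vniduhanusab].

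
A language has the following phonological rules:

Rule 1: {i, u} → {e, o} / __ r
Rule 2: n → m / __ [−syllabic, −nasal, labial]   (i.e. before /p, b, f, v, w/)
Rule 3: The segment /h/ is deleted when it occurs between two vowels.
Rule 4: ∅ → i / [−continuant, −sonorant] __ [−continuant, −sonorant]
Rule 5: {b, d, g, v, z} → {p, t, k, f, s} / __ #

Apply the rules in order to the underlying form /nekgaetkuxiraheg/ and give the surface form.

nekigaetikuxeraek

Rule 1 (pre-rhotic lowering): /i/ is a high vowel immediately before /r/, so it lowers to [e]. /nekgaetkuxiraheg/ → nekgaetkuxeraheg.
Rule 2 (nasal place assimilation): no segment meets the environment; /nekgaetkuxeraheg/ is unchanged.
Rule 3 (intervocalic h-deletion): /h/ occurs between vowels /a/ and /e/, so it deletes. /nekgaetkuxeraheg/ → nekgaetkuxeraeg.
Rule 4 (stop-cluster i-epenthesis): /k/ and /g/ form a stop–stop cluster, so [i] is inserted between them. /t/ and /k/ form a stop–stop cluster, so [i] is inserted between them. /nekgaetkuxeraeg/ → nekigaetikuxeraeg.
Rule 5 (final devoicing): /g/ is a voiced obstruent in word-final position, so it devoices to [k]. /nekigaetikuxeraeg/ → nekigaetikuxeraek.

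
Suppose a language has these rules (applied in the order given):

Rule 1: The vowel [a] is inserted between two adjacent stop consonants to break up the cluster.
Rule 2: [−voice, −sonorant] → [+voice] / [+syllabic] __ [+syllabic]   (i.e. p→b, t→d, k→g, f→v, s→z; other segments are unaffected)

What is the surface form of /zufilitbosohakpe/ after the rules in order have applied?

Rule 1 (stop-cluster a-epenthesis): /t/ and /b/ form a stop–stop cluster, so [a] is inserted between them. /k/ and /p/ form a stop–stop cluster, so [a] is inserted between them. /zufilitbosohakpe/ → zufilitabosohakape.
Rule 2 (intervocalic voicing): /f/ is a voiceless obstruent between vowels /u/ and /i/, so it voices to [v]. /t/ is a voiceless obstruent between vowels /i/ and /a/, so it voices to [d]. /s/ is a voiceless obstruent between vowels /o/ and /o/, so it voices to [z]. /k/ is a voiceless obstruent between vowels /a/ and /a/, so it voices to [g]. /p/ is a voiceless obstruent between vowels /a/ and /e/, so it voices to [b]. /zufilitabosohakape/ → zuvilidabozohagabe.

zuvilidabozohagabe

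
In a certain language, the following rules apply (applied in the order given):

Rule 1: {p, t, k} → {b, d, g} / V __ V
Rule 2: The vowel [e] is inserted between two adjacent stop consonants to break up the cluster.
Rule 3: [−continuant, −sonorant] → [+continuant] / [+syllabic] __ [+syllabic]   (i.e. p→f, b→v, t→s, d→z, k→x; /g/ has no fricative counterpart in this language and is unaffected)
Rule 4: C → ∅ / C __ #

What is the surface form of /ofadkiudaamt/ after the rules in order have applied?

Rule 1 (intervocalic voicing): no segment meets the environment; /ofadkiudaamt/ is unchanged.
Rule 2 (stop-cluster e-epenthesis): /d/ and /k/ form a stop–stop cluster, so [e] is inserted between them. /ofadkiudaamt/ → ofadekiudaamt.
Rule 3 (intervocalic spirantization): /d/ is a stop between vowels /a/ and /e/, so it spirantizes to the fricative [z]. /k/ is a stop between vowels /e/ and /i/, so it spirantizes to the fricative [x]. /d/ is a stop between vowels /u/ and /a/, so it spirantizes to the fricative [z]. /ofadekiudaamt/ → ofazexiuzaamt.
Rule 4 (final cluster simplification): /t/ is the second consonant of a word-final cluster /mt/, so it deletes. /ofazexiuzaamt/ → ofazexiuzaam.

ofazexiuzaam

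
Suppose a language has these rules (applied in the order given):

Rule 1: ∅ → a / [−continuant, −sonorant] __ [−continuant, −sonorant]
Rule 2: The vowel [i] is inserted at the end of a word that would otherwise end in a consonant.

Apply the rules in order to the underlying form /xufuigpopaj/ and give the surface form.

xufuigapopaji

Rule 1 (stop-cluster a-epenthesis): /g/ and /p/ form a stop–stop cluster, so [a] is inserted between them. /xufuigpopaj/ → xufuigapopaj.
Rule 2 (final i-epenthesis): the form ends in the consonant /j/, so [i] is inserted word-finally. /xufuigapopaj/ → xufuigapopaji.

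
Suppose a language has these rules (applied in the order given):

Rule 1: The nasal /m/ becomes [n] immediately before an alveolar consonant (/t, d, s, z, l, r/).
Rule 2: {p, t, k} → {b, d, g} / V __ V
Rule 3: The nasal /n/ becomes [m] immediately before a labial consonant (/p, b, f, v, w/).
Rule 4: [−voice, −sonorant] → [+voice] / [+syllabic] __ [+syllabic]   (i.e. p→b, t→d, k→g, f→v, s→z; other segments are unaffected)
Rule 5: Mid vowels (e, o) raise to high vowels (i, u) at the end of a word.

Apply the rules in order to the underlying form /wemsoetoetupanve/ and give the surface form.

wensoedoedubamvi

Rule 1 (nasal place assimilation): /m/ precedes the alveolar consonant /s/, so it assimilates in place to [n]. /wemsoetoetupanve/ → wensoetoetupanve.
Rule 2 (intervocalic voicing): /t/ is a voiceless stop between vowels /e/ and /o/, so it voices to [d]. /t/ is a voiceless stop between vowels /e/ and /u/, so it voices to [d]. /p/ is a voiceless stop between vowels /u/ and /a/, so it voices to [b]. /wensoetoetupanve/ → wensoedoedubanve.
Rule 3 (nasal place assimilation): /n/ precedes the labial consonant /v/, so it assimilates in place to [m]. /wensoedoedubanve/ → wensoedoedubamve.
Rule 4 (intervocalic voicing): no segment meets the environment; /wensoedoedubamve/ is unchanged.
Rule 5 (final vowel raising): /e/ is a mid vowel in word-final position, so it raises to [i]. /wensoedoedubamve/ → wensoedoedubamvi.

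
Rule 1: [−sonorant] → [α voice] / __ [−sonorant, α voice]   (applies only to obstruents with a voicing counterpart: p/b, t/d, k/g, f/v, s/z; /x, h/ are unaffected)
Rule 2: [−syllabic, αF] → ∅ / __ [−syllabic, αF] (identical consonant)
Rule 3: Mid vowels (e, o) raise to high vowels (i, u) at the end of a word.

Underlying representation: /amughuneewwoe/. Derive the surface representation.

amukhuneewoi

Rule 1 (regressive voicing assimilation): /g/ precedes the voiceless obstruent /h/, so it devoices to [k] by assimilation. /amughuneewwoe/ → amukhuneewwoe.
Rule 2 (degemination): /ww/ is a geminate; the first /w/ deletes. /amukhuneewwoe/ → amukhuneewoe.
Rule 3 (final vowel raising): /e/ is a mid vowel in word-final position, so it raises to [i]. /amukhuneewoe/ → amukhuneewoi.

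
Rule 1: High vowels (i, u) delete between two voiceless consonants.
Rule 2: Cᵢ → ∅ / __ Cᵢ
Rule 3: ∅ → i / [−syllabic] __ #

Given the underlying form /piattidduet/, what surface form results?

Rule 1 (high vowel syncope): no segment meets the environment; /piattidduet/ is unchanged.
Rule 2 (degemination): /tt/ is a geminate; the first /t/ deletes. /dd/ is a geminate; the first /d/ deletes. /piattidduet/ → piatiduet.
Rule 3 (final i-epenthesis): the form ends in the consonant /t/, so [i] is inserted word-finally. /piatiduet/ → piatidueti.

piatidueti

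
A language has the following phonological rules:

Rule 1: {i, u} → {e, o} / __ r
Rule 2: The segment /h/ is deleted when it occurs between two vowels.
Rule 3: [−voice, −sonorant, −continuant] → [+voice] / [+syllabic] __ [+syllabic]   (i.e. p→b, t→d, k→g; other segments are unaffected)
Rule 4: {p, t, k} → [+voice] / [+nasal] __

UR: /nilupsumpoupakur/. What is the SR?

nilupsumboubagor

Rule 1 (pre-rhotic lowering): /u/ is a high vowel immediately before /r/, so it lowers to [o]. /nilupsumpoupakur/ → nilupsumpoupakor.
Rule 2 (intervocalic h-deletion): no segment meets the environment; /nilupsumpoupakor/ is unchanged.
Rule 3 (intervocalic voicing): /p/ is a voiceless stop between vowels /u/ and /a/, so it voices to [b]. /k/ is a voiceless stop between vowels /a/ and /o/, so it voices to [g]. /nilupsumpoupakor/ → nilupsumpoubagor.
Rule 4 (post-nasal voicing): /p/ is a voiceless stop immediately after the nasal /m/, so it voices to [b]. /nilupsumpoubagor/ → nilupsumboubagor.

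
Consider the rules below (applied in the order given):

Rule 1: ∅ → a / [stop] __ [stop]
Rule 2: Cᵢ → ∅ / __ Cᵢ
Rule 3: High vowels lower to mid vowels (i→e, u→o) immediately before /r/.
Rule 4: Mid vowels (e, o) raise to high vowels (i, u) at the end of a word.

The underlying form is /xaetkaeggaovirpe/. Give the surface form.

xaetakaegagaoverpi

Rule 1 (stop-cluster a-epenthesis): /t/ and /k/ form a stop–stop cluster, so [a] is inserted between them. /g/ and /g/ form a stop–stop cluster, so [a] is inserted between them. /xaetkaeggaovirpe/ → xaetakaegagaovirpe.
Rule 2 (degemination): no segment meets the environment; /xaetakaegagaovirpe/ is unchanged.
Rule 3 (pre-rhotic lowering): /i/ is a high vowel immediately before /r/, so it lowers to [e]. /xaetakaegagaovirpe/ → xaetakaegagaoverpe.
Rule 4 (final vowel raising): /e/ is a mid vowel in word-final position, so it raises to [i]. /xaetakaegagaoverpe/ → xaetakaegagaoverpi.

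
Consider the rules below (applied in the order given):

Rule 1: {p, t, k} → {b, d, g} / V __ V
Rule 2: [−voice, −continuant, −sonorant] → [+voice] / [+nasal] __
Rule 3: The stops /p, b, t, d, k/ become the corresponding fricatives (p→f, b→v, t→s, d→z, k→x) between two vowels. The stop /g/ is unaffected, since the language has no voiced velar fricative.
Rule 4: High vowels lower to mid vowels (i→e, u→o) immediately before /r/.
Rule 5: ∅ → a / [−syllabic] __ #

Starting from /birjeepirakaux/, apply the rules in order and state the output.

berjeeveragauxa

Rule 1 (intervocalic voicing): /p/ is a voiceless stop between vowels /e/ and /i/, so it voices to [b]. /k/ is a voiceless stop between vowels /a/ and /a/, so it voices to [g]. /birjeepirakaux/ → birjeebiragaux.
Rule 2 (post-nasal voicing): no segment meets the environment; /birjeebiragaux/ is unchanged.
Rule 3 (intervocalic spirantization): /b/ is a stop between vowels /e/ and /i/, so it spirantizes to the fricative [v]. /birjeebiragaux/ → birjeeviragaux.
Rule 4 (pre-rhotic lowering): /i/ is a high vowel immediately before /r/, so it lowers to [e]. /i/ is a high vowel immediately before /r/, so it lowers to [e]. /birjeeviragaux/ → berjeeveragaux.
Rule 5 (final a-epenthesis): the form ends in the consonant /x/, so [a] is inserted word-finally. /berjeeveragaux/ → berjeeveragauxa.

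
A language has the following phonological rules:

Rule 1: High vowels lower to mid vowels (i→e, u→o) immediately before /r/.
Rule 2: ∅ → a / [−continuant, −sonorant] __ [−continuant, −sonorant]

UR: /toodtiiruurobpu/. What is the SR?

Rule 1 (pre-rhotic lowering): /i/ is a high vowel immediately before /r/, so it lowers to [e]. /u/ is a high vowel immediately before /r/, so it lowers to [o]. /toodtiiruurobpu/ → toodtieruorobpu.
Rule 2 (stop-cluster a-epenthesis): /d/ and /t/ form a stop–stop cluster, so [a] is inserted between them. /b/ and /p/ form a stop–stop cluster, so [a] is inserted between them. /toodtieruorobpu/ → toodatieruorobapu.

toodatieruorobapu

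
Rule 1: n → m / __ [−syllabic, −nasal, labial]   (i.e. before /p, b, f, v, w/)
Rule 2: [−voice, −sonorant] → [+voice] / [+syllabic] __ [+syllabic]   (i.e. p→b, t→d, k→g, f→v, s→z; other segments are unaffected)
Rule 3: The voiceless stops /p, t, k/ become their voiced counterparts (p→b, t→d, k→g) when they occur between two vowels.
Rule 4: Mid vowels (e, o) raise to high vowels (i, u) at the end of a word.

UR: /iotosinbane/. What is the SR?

iodozimbani

Rule 1 (nasal place assimilation): /n/ precedes the labial consonant /b/, so it assimilates in place to [m]. /iotosinbane/ → iotosimbane.
Rule 2 (intervocalic voicing): /t/ is a voiceless obstruent between vowels /o/ and /o/, so it voices to [d]. /s/ is a voiceless obstruent between vowels /o/ and /i/, so it voices to [z]. /iotosimbane/ → iodozimbane.
Rule 3 (intervocalic voicing): no segment meets the environment; /iodozimbane/ is unchanged.
Rule 4 (final vowel raising): /e/ is a mid vowel in word-final position, so it raises to [i]. /iodozimbane/ → iodozimbani.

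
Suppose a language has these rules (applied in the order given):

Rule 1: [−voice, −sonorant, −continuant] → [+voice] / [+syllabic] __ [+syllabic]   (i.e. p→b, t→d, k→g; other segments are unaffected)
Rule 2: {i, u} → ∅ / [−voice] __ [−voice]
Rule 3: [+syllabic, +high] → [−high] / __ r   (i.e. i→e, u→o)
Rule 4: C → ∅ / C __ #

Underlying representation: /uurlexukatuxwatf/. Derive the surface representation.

Rule 1 (intervocalic voicing): /k/ is a voiceless stop between vowels /u/ and /a/, so it voices to [g]. /t/ is a voiceless stop between vowels /a/ and /u/, so it voices to [d]. /uurlexukatuxwatf/ → uurlexugaduxwatf.
Rule 2 (high vowel syncope): no segment meets the environment; /uurlexugaduxwatf/ is unchanged.
Rule 3 (pre-rhotic lowering): /u/ is a high vowel immediately before /r/, so it lowers to [o]. /uurlexugaduxwatf/ → uorlexugaduxwatf.
Rule 4 (final cluster simplification): /f/ is the second consonant of a word-final cluster /tf/, so it deletes. /uorlexugaduxwatf/ → uorlexugaduxwat.

uorlexugaduxwat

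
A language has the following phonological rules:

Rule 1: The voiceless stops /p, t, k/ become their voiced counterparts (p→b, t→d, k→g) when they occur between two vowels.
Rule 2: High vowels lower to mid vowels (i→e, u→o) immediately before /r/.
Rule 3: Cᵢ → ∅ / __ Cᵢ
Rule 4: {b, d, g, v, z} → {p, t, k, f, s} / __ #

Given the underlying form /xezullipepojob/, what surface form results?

xezulibebojop

Rule 1 (intervocalic voicing): /p/ is a voiceless stop between vowels /i/ and /e/, so it voices to [b]. /p/ is a voiceless stop between vowels /e/ and /o/, so it voices to [b]. /xezullipepojob/ → xezullibebojob.
Rule 2 (pre-rhotic lowering): no segment meets the environment; /xezullibebojob/ is unchanged.
Rule 3 (degemination): /ll/ is a geminate; the first /l/ deletes. /xezullibebojob/ → xezulibebojob.
Rule 4 (final devoicing): /b/ is a voiced obstruent in word-final position, so it devoices to [p]. /xezulibebojob/ → xezulibebojop.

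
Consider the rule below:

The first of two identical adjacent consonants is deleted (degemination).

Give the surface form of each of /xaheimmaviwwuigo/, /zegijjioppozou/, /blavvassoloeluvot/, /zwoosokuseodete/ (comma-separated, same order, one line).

/xaheimmaviwwuigo/: /mm/ is a geminate; the first /m/ deletes. /ww/ is a geminate; the first /w/ deletes. → [xaheimaviwuigo].
/zegijjioppozou/: /jj/ is a geminate; the first /j/ deletes. /pp/ is a geminate; the first /p/ deletes. → [zegijiopozou].
/blavvassoloeluvot/: /vv/ is a geminate; the first /v/ deletes. /ss/ is a geminate; the first /s/ deletes. → [blavasoloeluvot].
/zwoosokuseodete/: the rule's environment is not met; surfaces unchanged as [zwoosokuseodete].

xaheimaviwuigo, zegijiopozou, blavasoloeluvot, zwoosokuseodete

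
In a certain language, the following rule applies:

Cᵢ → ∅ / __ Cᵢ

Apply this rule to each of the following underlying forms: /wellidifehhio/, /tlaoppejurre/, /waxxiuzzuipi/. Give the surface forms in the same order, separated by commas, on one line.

/wellidifehhio/: /ll/ is a geminate; the first /l/ deletes. /hh/ is a geminate; the first /h/ deletes. → [welidifehio].
/tlaoppejurre/: /pp/ is a geminate; the first /p/ deletes. /rr/ is a geminate; the first /r/ deletes. → [tlaopejure].
/waxxiuzzuipi/: /xx/ is a geminate; the first /x/ deletes. /zz/ is a geminate; the first /z/ deletes. → [waxiuzuipi].

welidifehio, tlaopejure, waxiuzuipi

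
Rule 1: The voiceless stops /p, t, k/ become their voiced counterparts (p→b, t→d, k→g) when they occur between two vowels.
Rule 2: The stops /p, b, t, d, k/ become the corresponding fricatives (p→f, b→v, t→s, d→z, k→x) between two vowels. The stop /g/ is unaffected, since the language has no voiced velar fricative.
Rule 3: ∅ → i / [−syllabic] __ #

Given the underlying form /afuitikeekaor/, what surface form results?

Rule 1 (intervocalic voicing): /t/ is a voiceless stop between vowels /i/ and /i/, so it voices to [d]. /k/ is a voiceless stop between vowels /i/ and /e/, so it voices to [g]. /k/ is a voiceless stop between vowels /e/ and /a/, so it voices to [g]. /afuitikeekaor/ → afuidigeegaor.
Rule 2 (intervocalic spirantization): /d/ is a stop between vowels /i/ and /i/, so it spirantizes to the fricative [z]. /afuidigeegaor/ → afuizigeegaor.
Rule 3 (final i-epenthesis): the form ends in the consonant /r/, so [i] is inserted word-finally. /afuizigeegaor/ → afuizigeegaori.

afuizigeegaori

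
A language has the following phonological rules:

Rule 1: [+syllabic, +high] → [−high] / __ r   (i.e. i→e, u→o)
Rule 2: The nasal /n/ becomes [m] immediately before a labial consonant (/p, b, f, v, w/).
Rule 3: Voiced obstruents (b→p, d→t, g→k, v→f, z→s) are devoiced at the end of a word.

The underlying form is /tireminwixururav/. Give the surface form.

teremimwixororaf

Rule 1 (pre-rhotic lowering): /i/ is a high vowel immediately before /r/, so it lowers to [e]. /u/ is a high vowel immediately before /r/, so it lowers to [o]. /u/ is a high vowel immediately before /r/, so it lowers to [o]. /tireminwixururav/ → tereminwixororav.
Rule 2 (nasal place assimilation): /n/ precedes the labial consonant /w/, so it assimilates in place to [m]. /tereminwixororav/ → teremimwixororav.
Rule 3 (final devoicing): /v/ is a voiced obstruent in word-final position, so it devoices to [f]. /teremimwixororav/ → teremimwixororaf.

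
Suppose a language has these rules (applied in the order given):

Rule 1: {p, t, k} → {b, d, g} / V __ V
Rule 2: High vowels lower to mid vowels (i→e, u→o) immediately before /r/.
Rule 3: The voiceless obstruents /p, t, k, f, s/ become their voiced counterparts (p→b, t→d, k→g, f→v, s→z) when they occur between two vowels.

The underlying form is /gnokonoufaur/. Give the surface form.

gnogonouvaor

Rule 1 (intervocalic voicing): /k/ is a voiceless stop between vowels /o/ and /o/, so it voices to [g]. /gnokonoufaur/ → gnogonoufaur.
Rule 2 (pre-rhotic lowering): /u/ is a high vowel immediately before /r/, so it lowers to [o]. /gnogonoufaur/ → gnogonoufaor.
Rule 3 (intervocalic voicing): /f/ is a voiceless obstruent between vowels /u/ and /a/, so it voices to [v]. /gnogonoufaor/ → gnogonouvaor.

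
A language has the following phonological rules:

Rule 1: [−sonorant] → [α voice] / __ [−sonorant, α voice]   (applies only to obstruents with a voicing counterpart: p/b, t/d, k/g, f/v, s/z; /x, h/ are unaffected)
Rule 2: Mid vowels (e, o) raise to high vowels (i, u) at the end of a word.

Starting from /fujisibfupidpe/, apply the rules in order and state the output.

Rule 1 (regressive voicing assimilation): /b/ precedes the voiceless obstruent /f/, so it devoices to [p] by assimilation. /d/ precedes the voiceless obstruent /p/, so it devoices to [t] by assimilation. /fujisibfupidpe/ → fujisipfupitpe.
Rule 2 (final vowel raising): /e/ is a mid vowel in word-final position, so it raises to [i]. /fujisipfupitpe/ → fujisipfupitpi.

fujisipfupitpi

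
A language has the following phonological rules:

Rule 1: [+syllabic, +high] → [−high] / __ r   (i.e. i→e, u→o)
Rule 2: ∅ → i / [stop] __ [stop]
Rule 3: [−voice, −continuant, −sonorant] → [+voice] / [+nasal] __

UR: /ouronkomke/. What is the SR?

Rule 1 (pre-rhotic lowering): /u/ is a high vowel immediately before /r/, so it lowers to [o]. /ouronkomke/ → ooronkomke.
Rule 2 (stop-cluster i-epenthesis): no segment meets the environment; /ooronkomke/ is unchanged.
Rule 3 (post-nasal voicing): /k/ is a voiceless stop immediately after the nasal /n/, so it voices to [g]. /k/ is a voiceless stop immediately after the nasal /m/, so it voices to [g]. /ooronkomke/ → oorongomge.

oorongomge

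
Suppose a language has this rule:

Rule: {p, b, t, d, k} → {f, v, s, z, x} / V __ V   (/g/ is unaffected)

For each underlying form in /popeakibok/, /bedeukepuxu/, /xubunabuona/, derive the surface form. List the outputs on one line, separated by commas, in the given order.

/popeakibok/: /p/ is a stop between vowels /o/ and /e/, so it spirantizes to the fricative [f]. /k/ is a stop between vowels /a/ and /i/, so it spirantizes to the fricative [x]. /b/ is a stop between vowels /i/ and /o/, so it spirantizes to the fricative [v]. → [pofeaxivok].
/bedeukepuxu/: /d/ is a stop between vowels /e/ and /e/, so it spirantizes to the fricative [z]. /k/ is a stop between vowels /u/ and /e/, so it spirantizes to the fricative [x]. /p/ is a stop between vowels /e/ and /u/, so it spirantizes to the fricative [f]. → [bezeuxefuxu].
/xubunabuona/: /b/ is a stop between vowels /u/ and /u/, so it spirantizes to the fricative [v]. /b/ is a stop between vowels /a/ and /u/, so it spirantizes to the fricative [v]. → [xuvunavuona].

pofeaxivok, bezeuxefuxu, xuvunavuona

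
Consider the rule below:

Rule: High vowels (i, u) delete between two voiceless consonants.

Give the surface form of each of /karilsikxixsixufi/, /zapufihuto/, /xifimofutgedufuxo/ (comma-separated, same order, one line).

karilskxxsxfi, zapfhto, xfimoftgedufxo

/karilsikxixsixufi/: /i/ is a high vowel flanked by voiceless consonants /s/ and /k/, so it deletes. /i/ is a high vowel flanked by voiceless consonants /x/ and /x/, so it deletes. /i/ is a high vowel flanked by voiceless consonants /s/ and /x/, so it deletes. /u/ is a high vowel flanked by voiceless consonants /x/ and /f/, so it deletes. → [karilskxxsxfi].
/zapufihuto/: /u/ is a high vowel flanked by voiceless consonants /p/ and /f/, so it deletes. /i/ is a high vowel flanked by voiceless consonants /f/ and /h/, so it deletes. /u/ is a high vowel flanked by voiceless consonants /h/ and /t/, so it deletes. → [zapfhto].
/xifimofutgedufuxo/: /i/ is a high vowel flanked by voiceless consonants /x/ and /f/, so it deletes. /u/ is a high vowel flanked by voiceless consonants /f/ and /t/, so it deletes. /u/ is a high vowel flanked by voiceless consonants /f/ and /x/, so it deletes. → [xfimoftgedufxo].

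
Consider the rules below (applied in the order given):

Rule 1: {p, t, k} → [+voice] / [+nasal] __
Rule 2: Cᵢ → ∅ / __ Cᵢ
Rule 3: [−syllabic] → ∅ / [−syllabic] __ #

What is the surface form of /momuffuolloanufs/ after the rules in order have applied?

momufuoloanuf

Rule 1 (post-nasal voicing): no segment meets the environment; /momuffuolloanufs/ is unchanged.
Rule 2 (degemination): /ff/ is a geminate; the first /f/ deletes. /ll/ is a geminate; the first /l/ deletes. /momuffuolloanufs/ → momufuoloanufs.
Rule 3 (final cluster simplification): /s/ is the second consonant of a word-final cluster /fs/, so it deletes. /momufuoloanufs/ → momufuoloanuf.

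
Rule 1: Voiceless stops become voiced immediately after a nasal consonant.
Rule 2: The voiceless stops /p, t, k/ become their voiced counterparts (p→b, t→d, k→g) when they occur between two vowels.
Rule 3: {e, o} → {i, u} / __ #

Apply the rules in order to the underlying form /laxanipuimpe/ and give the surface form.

Rule 1 (post-nasal voicing): /p/ is a voiceless stop immediately after the nasal /m/, so it voices to [b]. /laxanipuimpe/ → laxanipuimbe.
Rule 2 (intervocalic voicing): /p/ is a voiceless stop between vowels /i/ and /u/, so it voices to [b]. /laxanipuimbe/ → laxanibuimbe.
Rule 3 (final vowel raising): /e/ is a mid vowel in word-final position, so it raises to [i]. /laxanibuimbe/ → laxanibuimbi.

laxanibuimbi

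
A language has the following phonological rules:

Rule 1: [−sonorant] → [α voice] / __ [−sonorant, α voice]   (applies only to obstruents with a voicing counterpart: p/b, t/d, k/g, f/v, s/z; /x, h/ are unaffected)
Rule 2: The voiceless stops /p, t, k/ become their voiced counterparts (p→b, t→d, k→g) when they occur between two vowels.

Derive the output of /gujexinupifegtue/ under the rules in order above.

gujexinubifektue

Rule 1 (regressive voicing assimilation): /g/ precedes the voiceless obstruent /t/, so it devoices to [k] by assimilation. /gujexinupifegtue/ → gujexinupifektue.
Rule 2 (intervocalic voicing): /p/ is a voiceless stop between vowels /u/ and /i/, so it voices to [b]. /gujexinupifektue/ → gujexinubifektue.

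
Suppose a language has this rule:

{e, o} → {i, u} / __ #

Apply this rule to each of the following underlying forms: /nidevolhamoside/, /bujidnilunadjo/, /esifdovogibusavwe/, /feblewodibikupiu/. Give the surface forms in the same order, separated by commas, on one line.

nidevolhamosidi, bujidnilunadju, esifdovogibusavwi, feblewodibikupiu

/nidevolhamoside/: /e/ is a mid vowel in word-final position, so it raises to [i]. → [nidevolhamosidi].
/bujidnilunadjo/: /o/ is a mid vowel in word-final position, so it raises to [u]. → [bujidnilunadju].
/esifdovogibusavwe/: /e/ is a mid vowel in word-final position, so it raises to [i]. → [esifdovogibusavwi].
/feblewodibikupiu/: the rule's environment is not met; surfaces unchanged as [feblewodibikupiu].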